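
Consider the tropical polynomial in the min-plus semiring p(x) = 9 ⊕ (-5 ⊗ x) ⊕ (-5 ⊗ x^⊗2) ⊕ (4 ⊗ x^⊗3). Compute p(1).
p(1) = -4

A tropical monomial a ⊗ x^⊗i evaluates to a + i · x. Evaluating each term at x = 1:
  Term 0 contributes 9 + 0 · 1 = 9
  Term 1 contributes -5 + 1 · 1 = -4
  Term 2 contributes -5 + 2 · 1 = -3
  Term 3 contributes 4 + 3 · 1 = 7
p(1) = ⊕ of these = min[9, -4, -3, 7] = -4.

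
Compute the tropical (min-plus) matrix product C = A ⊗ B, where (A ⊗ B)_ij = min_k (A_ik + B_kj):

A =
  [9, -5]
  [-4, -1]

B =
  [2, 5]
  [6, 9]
A ⊗ B =
  [1, 4]
  [-2, 1]

Apply the min-plus product entry-by-entry:
  C[0][0] = min over k of (A[0][0] + B[0][0] = 9 + 2 = 11, A[0][1] + B[1][0] = -5 + 6 = 1) = 1 (attained at k = 1)
  C[0][1] = min over k of (A[0][0] + B[0][1] = 9 + 5 = 14, A[0][1] + B[1][1] = -5 + 9 = 4) = 4 (attained at k = 1)
  C[1][0] = min over k of (A[1][0] + B[0][0] = -4 + 2 = -2, A[1][1] + B[1][0] = -1 + 6 = 5) = -2 (attained at k = 0)
  C[1][1] = min over k of (A[1][0] + B[0][1] = -4 + 5 = 1, A[1][1] + B[1][1] = -1 + 9 = 8) = 1 (attained at k = 0)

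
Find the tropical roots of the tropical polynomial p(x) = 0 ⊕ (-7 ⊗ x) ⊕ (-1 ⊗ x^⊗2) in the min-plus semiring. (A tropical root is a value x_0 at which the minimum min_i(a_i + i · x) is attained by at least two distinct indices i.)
Roots: {-6, 7}

Each tropical root is a break point of the lower envelope of the lines y = a_i + i · x (there are 3 lines, with slopes 0, 1, ..., 2). Only the lines that attain the minimum somewhere contribute to roots; other lines are dominated. Here the surviving (envelope) indices are i = 2, i = 1, i = 0.
Intersections between consecutive envelope lines give the roots: for adjacent envelope indices i < j the intersection is x = (a_i − a_j) / (j − i). Reading off the sorted break points: {-6, 7}.
Verification: at each break x_0, at least two indices attain the minimum of min_i(a_i + i · x_0).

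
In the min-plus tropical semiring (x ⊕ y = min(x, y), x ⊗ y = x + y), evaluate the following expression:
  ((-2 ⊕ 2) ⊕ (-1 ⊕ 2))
((-2 ⊕ 2) ⊕ (-1 ⊕ 2)) = -2

Expand innermost to outermost. Recall ⊕ takes the minimum of its arguments and ⊗ takes their sum. Working out the expression ((-2 ⊕ 2) ⊕ (-1 ⊕ 2)) gives -2.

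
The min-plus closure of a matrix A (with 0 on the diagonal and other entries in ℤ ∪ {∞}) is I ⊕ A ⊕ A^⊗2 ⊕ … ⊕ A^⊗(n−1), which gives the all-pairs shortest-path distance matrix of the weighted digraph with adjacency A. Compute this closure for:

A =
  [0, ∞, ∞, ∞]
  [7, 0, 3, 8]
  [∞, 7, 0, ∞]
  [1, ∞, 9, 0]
Closure =
  [0, ∞, ∞, ∞]
  [7, 0, 3, 8]
  [14, 7, 0, 15]
  [1, 16, 9, 0]

This is the Floyd-Warshall all-pairs shortest-path computation. For each intermediate vertex k = 0, 1, …, 3, update dist[i][j] ← min(dist[i][j], dist[i][k] + dist[k][j]). The final matrix gives, for each (i, j), the minimum total weight of any directed path from i to j (possibly empty when i = j).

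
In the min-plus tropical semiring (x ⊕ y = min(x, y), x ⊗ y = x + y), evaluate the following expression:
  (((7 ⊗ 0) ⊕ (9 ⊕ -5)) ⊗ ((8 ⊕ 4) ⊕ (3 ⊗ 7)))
(((7 ⊗ 0) ⊕ (9 ⊕ -5)) ⊗ ((8 ⊕ 4) ⊕ (3 ⊗ 7))) = -1

Expand innermost to outermost. Recall ⊕ takes the minimum of its arguments and ⊗ takes their sum. Working out the expression (((7 ⊗ 0) ⊕ (9 ⊕ -5)) ⊗ ((8 ⊕ 4) ⊕ (3 ⊗ 7))) gives -1.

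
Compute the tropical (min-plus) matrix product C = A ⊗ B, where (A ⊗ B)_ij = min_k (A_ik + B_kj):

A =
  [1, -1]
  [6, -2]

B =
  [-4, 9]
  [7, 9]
A ⊗ B =
  [-3, 8]
  [2, 7]

Apply the min-plus product entry-by-entry:
  C[0][0] = min over k of (A[0][0] + B[0][0] = 1 + -4 = -3, A[0][1] + B[1][0] = -1 + 7 = 6) = -3 (attained at k = 0)
  C[0][1] = min over k of (A[0][0] + B[0][1] = 1 + 9 = 10, A[0][1] + B[1][1] = -1 + 9 = 8) = 8 (attained at k = 1)
  C[1][0] = min over k of (A[1][0] + B[0][0] = 6 + -4 = 2, A[1][1] + B[1][0] = -2 + 7 = 5) = 2 (attained at k = 0)
  C[1][1] = min over k of (A[1][0] + B[0][1] = 6 + 9 = 15, A[1][1] + B[1][1] = -2 + 9 = 7) = 7 (attained at k = 1)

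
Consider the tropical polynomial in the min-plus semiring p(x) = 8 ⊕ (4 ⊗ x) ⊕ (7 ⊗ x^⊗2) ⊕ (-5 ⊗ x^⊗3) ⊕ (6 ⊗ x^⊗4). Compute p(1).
p(1) = -2

A tropical monomial a ⊗ x^⊗i evaluates to a + i · x. Evaluating each term at x = 1:
  Term 0 contributes 8 + 0 · 1 = 8
  Term 1 contributes 4 + 1 · 1 = 5
  Term 2 contributes 7 + 2 · 1 = 9
  Term 3 contributes -5 + 3 · 1 = -2
  Term 4 contributes 6 + 4 · 1 = 10
p(1) = ⊕ of these = min[8, 5, 9, -2, 10] = -2.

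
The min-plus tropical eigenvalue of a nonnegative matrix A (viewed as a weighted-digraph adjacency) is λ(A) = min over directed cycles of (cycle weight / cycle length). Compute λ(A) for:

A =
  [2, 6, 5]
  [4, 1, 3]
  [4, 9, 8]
λ(A) = 1

Enumerate directed cycles and compute their means (weight / length). Sample:
  cycle 0 → 0: weight = 2, length = 1, mean = 2/1 ≈ 2.000
  cycle 1 → 1: weight = 1, length = 1, mean = 1/1 ≈ 1.000
  cycle 2 → 2: weight = 8, length = 1, mean = 8/1 ≈ 8.000
  cycle 0 → 1 → 0: weight = 10, length = 2, mean = 10/2 ≈ 5.000
  cycle 0 → 2 → 0: weight = 9, length = 2, mean = 9/2 ≈ 4.500
  cycle 1 → 0 → 1: weight = 10, length = 2, mean = 10/2 ≈ 5.000
Minimum mean = 1.000, attained e.g. along the cycle 1 → 1 with weight 1 and length 1. So λ(A) = 1/1 = 1.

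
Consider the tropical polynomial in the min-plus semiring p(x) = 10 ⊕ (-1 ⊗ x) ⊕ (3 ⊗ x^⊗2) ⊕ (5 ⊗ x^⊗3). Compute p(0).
p(0) = -1

A tropical monomial a ⊗ x^⊗i evaluates to a + i · x. Evaluating each term at x = 0:
  Term 0 contributes 10 + 0 · 0 = 10
  Term 1 contributes -1 + 1 · 0 = -1
  Term 2 contributes 3 + 2 · 0 = 3
  Term 3 contributes 5 + 3 · 0 = 5
p(0) = ⊕ of these = min[10, -1, 3, 5] = -1.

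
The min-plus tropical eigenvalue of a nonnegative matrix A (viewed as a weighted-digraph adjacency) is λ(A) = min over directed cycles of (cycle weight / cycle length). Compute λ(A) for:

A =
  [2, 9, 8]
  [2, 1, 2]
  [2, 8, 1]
λ(A) = 1

Enumerate directed cycles and compute their means (weight / length). Sample:
  cycle 0 → 0: weight = 2, length = 1, mean = 2/1 ≈ 2.000
  cycle 1 → 1: weight = 1, length = 1, mean = 1/1 ≈ 1.000
  cycle 2 → 2: weight = 1, length = 1, mean = 1/1 ≈ 1.000
  cycle 0 → 1 → 0: weight = 11, length = 2, mean = 11/2 ≈ 5.500
  cycle 0 → 2 → 0: weight = 10, length = 2, mean = 10/2 ≈ 5.000
  cycle 1 → 0 → 1: weight = 11, length = 2, mean = 11/2 ≈ 5.500
Minimum mean = 1.000, attained e.g. along the cycle 1 → 1 with weight 1 and length 1. So λ(A) = 1/1 = 1.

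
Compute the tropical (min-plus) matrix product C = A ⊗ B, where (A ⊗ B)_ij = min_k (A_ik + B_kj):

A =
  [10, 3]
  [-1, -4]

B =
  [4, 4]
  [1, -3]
A ⊗ B =
  [4, 0]
  [-3, -7]

Apply the min-plus product entry-by-entry:
  C[0][0] = min over k of (A[0][0] + B[0][0] = 10 + 4 = 14, A[0][1] + B[1][0] = 3 + 1 = 4) = 4 (attained at k = 1)
  C[0][1] = min over k of (A[0][0] + B[0][1] = 10 + 4 = 14, A[0][1] + B[1][1] = 3 + -3 = 0) = 0 (attained at k = 1)
  C[1][0] = min over k of (A[1][0] + B[0][0] = -1 + 4 = 3, A[1][1] + B[1][0] = -4 + 1 = -3) = -3 (attained at k = 1)
  C[1][1] = min over k of (A[1][0] + B[0][1] = -1 + 4 = 3, A[1][1] + B[1][1] = -4 + -3 = -7) = -7 (attained at k = 1)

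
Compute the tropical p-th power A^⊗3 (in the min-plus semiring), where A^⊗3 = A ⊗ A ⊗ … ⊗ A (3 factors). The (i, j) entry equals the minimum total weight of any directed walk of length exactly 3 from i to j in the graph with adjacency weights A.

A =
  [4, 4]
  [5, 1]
A^⊗3 =
  [10, 6]
  [7, 3]

Each entry (A^⊗3)_ij equals the minimum over all length-3 walks i = v_0 → v_1 → … → v_3 = j of Σ_t A[v_t][v_{t+1}]. For example, for (i, j) = (0, 1) we minimise over 4 possible intermediate vertex sequences; the minimum is 6, attained along the walk 0 → 1 → 1 → 1.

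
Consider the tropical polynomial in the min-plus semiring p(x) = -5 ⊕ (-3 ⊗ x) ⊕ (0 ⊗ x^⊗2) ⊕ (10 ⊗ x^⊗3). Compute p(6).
p(6) = -5

A tropical monomial a ⊗ x^⊗i evaluates to a + i · x. Evaluating each term at x = 6:
  Term 0 contributes -5 + 0 · 6 = -5
  Term 1 contributes -3 + 1 · 6 = 3
  Term 2 contributes 0 + 2 · 6 = 12
  Term 3 contributes 10 + 3 · 6 = 28
p(6) = ⊕ of these = min[-5, 3, 12, 28] = -5.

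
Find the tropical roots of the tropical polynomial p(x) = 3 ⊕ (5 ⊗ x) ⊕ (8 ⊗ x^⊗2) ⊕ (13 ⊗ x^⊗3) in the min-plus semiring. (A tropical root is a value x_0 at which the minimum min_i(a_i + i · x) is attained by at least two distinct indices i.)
Roots: {-5, -3, -2}

Each tropical root is a break point of the lower envelope of the lines y = a_i + i · x (there are 4 lines, with slopes 0, 1, ..., 3). Only the lines that attain the minimum somewhere contribute to roots; other lines are dominated. Here the surviving (envelope) indices are i = 3, i = 2, i = 1, i = 0.
Intersections between consecutive envelope lines give the roots: for adjacent envelope indices i < j the intersection is x = (a_i − a_j) / (j − i). Reading off the sorted break points: {-5, -3, -2}.
Verification: at each break x_0, at least two indices attain the minimum of min_i(a_i + i · x_0).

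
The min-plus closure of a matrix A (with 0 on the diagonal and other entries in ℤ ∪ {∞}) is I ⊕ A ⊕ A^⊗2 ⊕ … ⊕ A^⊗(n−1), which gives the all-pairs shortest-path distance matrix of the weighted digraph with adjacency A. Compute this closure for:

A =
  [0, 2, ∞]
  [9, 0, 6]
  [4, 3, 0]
Closure =
  [0, 2, 8]
  [9, 0, 6]
  [4, 3, 0]

This is the Floyd-Warshall all-pairs shortest-path computation. For each intermediate vertex k = 0, 1, …, 2, update dist[i][j] ← min(dist[i][j], dist[i][k] + dist[k][j]). The final matrix gives, for each (i, j), the minimum total weight of any directed path from i to j (possibly empty when i = j).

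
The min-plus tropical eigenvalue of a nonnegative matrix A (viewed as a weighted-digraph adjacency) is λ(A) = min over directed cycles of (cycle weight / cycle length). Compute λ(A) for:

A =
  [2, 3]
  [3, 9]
λ(A) = 2

Enumerate directed cycles and compute their means (weight / length). Sample:
  cycle 0 → 0: weight = 2, length = 1, mean = 2/1 ≈ 2.000
  cycle 1 → 1: weight = 9, length = 1, mean = 9/1 ≈ 9.000
  cycle 0 → 1 → 0: weight = 6, length = 2, mean = 6/2 ≈ 3.000
  cycle 1 → 0 → 1: weight = 6, length = 2, mean = 6/2 ≈ 3.000
Minimum mean = 2.000, attained e.g. along the cycle 0 → 0 with weight 2 and length 1. So λ(A) = 2/1 = 2.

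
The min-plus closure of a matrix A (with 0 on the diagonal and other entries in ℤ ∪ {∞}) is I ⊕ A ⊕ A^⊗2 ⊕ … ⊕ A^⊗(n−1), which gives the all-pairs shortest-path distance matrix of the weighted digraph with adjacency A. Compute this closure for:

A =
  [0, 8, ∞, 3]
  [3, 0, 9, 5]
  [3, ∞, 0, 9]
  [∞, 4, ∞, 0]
Closure =
  [0, 7, 16, 3]
  [3, 0, 9, 5]
  [3, 10, 0, 6]
  [7, 4, 13, 0]

This is the Floyd-Warshall all-pairs shortest-path computation. For each intermediate vertex k = 0, 1, …, 3, update dist[i][j] ← min(dist[i][j], dist[i][k] + dist[k][j]). The final matrix gives, for each (i, j), the minimum total weight of any directed path from i to j (possibly empty when i = j).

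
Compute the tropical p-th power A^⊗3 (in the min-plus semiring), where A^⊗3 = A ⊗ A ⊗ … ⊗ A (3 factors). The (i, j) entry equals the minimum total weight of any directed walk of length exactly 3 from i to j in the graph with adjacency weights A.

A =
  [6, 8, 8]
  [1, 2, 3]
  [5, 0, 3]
A^⊗3 =
  [9, 10, 11]
  [4, 5, 6]
  [3, 3, 5]

Each entry (A^⊗3)_ij equals the minimum over all length-3 walks i = v_0 → v_1 → … → v_3 = j of Σ_t A[v_t][v_{t+1}]. For example, for (i, j) = (0, 2) we minimise over 9 possible intermediate vertex sequences; the minimum is 11, attained along the walk 0 → 2 → 1 → 2.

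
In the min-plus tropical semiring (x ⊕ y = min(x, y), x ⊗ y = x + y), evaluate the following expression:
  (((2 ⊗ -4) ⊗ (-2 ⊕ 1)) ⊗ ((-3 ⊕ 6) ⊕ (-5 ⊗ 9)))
(((2 ⊗ -4) ⊗ (-2 ⊕ 1)) ⊗ ((-3 ⊕ 6) ⊕ (-5 ⊗ 9))) = -7

Expand innermost to outermost. Recall ⊕ takes the minimum of its arguments and ⊗ takes their sum. Working out the expression (((2 ⊗ -4) ⊗ (-2 ⊕ 1)) ⊗ ((-3 ⊕ 6) ⊕ (-5 ⊗ 9))) gives -7.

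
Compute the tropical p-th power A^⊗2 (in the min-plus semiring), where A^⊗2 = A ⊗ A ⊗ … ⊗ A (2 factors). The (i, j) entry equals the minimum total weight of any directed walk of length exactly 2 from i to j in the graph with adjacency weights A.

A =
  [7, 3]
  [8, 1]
A^⊗2 =
  [11, 4]
  [9, 2]

Each entry (A^⊗2)_ij equals the minimum over all length-2 walks i = v_0 → v_1 → … → v_2 = j of Σ_t A[v_t][v_{t+1}]. For example, for (i, j) = (0, 1) we minimise over 2 possible intermediate vertex sequences; the minimum is 4, attained along the walk 0 → 1 → 1.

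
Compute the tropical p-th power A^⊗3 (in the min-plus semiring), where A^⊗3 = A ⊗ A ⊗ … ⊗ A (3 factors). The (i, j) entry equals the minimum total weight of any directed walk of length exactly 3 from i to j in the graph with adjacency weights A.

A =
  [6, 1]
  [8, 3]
A^⊗3 =
  [12, 7]
  [14, 9]

Each entry (A^⊗3)_ij equals the minimum over all length-3 walks i = v_0 → v_1 → … → v_3 = j of Σ_t A[v_t][v_{t+1}]. For example, for (i, j) = (0, 1) we minimise over 4 possible intermediate vertex sequences; the minimum is 7, attained along the walk 0 → 1 → 1 → 1.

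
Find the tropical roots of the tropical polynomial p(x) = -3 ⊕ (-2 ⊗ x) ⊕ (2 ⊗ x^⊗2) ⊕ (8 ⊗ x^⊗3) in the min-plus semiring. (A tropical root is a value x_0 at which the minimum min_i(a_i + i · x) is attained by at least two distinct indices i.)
Roots: {-6, -4, -1}

Each tropical root is a break point of the lower envelope of the lines y = a_i + i · x (there are 4 lines, with slopes 0, 1, ..., 3). Only the lines that attain the minimum somewhere contribute to roots; other lines are dominated. Here the surviving (envelope) indices are i = 3, i = 2, i = 1, i = 0.
Intersections between consecutive envelope lines give the roots: for adjacent envelope indices i < j the intersection is x = (a_i − a_j) / (j − i). Reading off the sorted break points: {-6, -4, -1}.
Verification: at each break x_0, at least two indices attain the minimum of min_i(a_i + i · x_0).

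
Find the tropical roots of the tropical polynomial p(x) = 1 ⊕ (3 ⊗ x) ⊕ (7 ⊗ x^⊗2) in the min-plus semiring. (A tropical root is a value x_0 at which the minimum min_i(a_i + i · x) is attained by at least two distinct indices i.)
Roots: {-4, -2}

Each tropical root is a break point of the lower envelope of the lines y = a_i + i · x (there are 3 lines, with slopes 0, 1, ..., 2). Only the lines that attain the minimum somewhere contribute to roots; other lines are dominated. Here the surviving (envelope) indices are i = 2, i = 1, i = 0.
Intersections between consecutive envelope lines give the roots: for adjacent envelope indices i < j the intersection is x = (a_i − a_j) / (j − i). Reading off the sorted break points: {-4, -2}.
Verification: at each break x_0, at least two indices attain the minimum of min_i(a_i + i · x_0).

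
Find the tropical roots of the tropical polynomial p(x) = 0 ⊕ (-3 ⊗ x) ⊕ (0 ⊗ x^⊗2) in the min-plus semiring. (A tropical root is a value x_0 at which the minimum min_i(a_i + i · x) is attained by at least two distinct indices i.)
Roots: {-3, 3}

Each tropical root is a break point of the lower envelope of the lines y = a_i + i · x (there are 3 lines, with slopes 0, 1, ..., 2). Only the lines that attain the minimum somewhere contribute to roots; other lines are dominated. Here the surviving (envelope) indices are i = 2, i = 1, i = 0.
Intersections between consecutive envelope lines give the roots: for adjacent envelope indices i < j the intersection is x = (a_i − a_j) / (j − i). Reading off the sorted break points: {-3, 3}.
Verification: at each break x_0, at least two indices attain the minimum of min_i(a_i + i · x_0).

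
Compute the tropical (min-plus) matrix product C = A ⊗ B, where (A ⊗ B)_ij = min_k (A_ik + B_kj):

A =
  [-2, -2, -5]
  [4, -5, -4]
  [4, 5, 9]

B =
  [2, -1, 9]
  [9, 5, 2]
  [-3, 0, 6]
A ⊗ B =
  [-8, -5, 0]
  [-7, -4, -3]
  [6, 3, 7]

Apply the min-plus product entry-by-entry:
  C[0][0] = min over k of (A[0][0] + B[0][0] = -2 + 2 = 0, A[0][1] + B[1][0] = -2 + 9 = 7, A[0][2] + B[2][0] = -5 + -3 = -8) = -8 (attained at k = 2)
  C[0][1] = min over k of (A[0][0] + B[0][1] = -2 + -1 = -3, A[0][1] + B[1][1] = -2 + 5 = 3, A[0][2] + B[2][1] = -5 + 0 = -5) = -5 (attained at k = 2)
  C[0][2] = min over k of (A[0][0] + B[0][2] = -2 + 9 = 7, A[0][1] + B[1][2] = -2 + 2 = 0, A[0][2] + B[2][2] = -5 + 6 = 1) = 0 (attained at k = 1)
  C[1][0] = min over k of (A[1][0] + B[0][0] = 4 + 2 = 6, A[1][1] + B[1][0] = -5 + 9 = 4, A[1][2] + B[2][0] = -4 + -3 = -7) = -7 (attained at k = 2)
  C[1][1] = min over k of (A[1][0] + B[0][1] = 4 + -1 = 3, A[1][1] + B[1][1] = -5 + 5 = 0, A[1][2] + B[2][1] = -4 + 0 = -4) = -4 (attained at k = 2)
  C[1][2] = min over k of (A[1][0] + B[0][2] = 4 + 9 = 13, A[1][1] + B[1][2] = -5 + 2 = -3, A[1][2] + B[2][2] = -4 + 6 = 2) = -3 (attained at k = 1)
  C[2][0] = min over k of (A[2][0] + B[0][0] = 4 + 2 = 6, A[2][1] + B[1][0] = 5 + 9 = 14, A[2][2] + B[2][0] = 9 + -3 = 6) = 6 (attained at k = 0)
  C[2][1] = min over k of (A[2][0] + B[0][1] = 4 + -1 = 3, A[2][1] + B[1][1] = 5 + 5 = 10, A[2][2] + B[2][1] = 9 + 0 = 9) = 3 (attained at k = 0)
  C[2][2] = min over k of (A[2][0] + B[0][2] = 4 + 9 = 13, A[2][1] + B[1][2] = 5 + 2 = 7, A[2][2] + B[2][2] = 9 + 6 = 15) = 7 (attained at k = 1)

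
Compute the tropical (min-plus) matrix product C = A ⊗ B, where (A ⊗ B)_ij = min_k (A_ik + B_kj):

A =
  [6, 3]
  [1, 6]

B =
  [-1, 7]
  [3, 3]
A ⊗ B =
  [5, 6]
  [0, 8]

Apply the min-plus product entry-by-entry:
  C[0][0] = min over k of (A[0][0] + B[0][0] = 6 + -1 = 5, A[0][1] + B[1][0] = 3 + 3 = 6) = 5 (attained at k = 0)
  C[0][1] = min over k of (A[0][0] + B[0][1] = 6 + 7 = 13, A[0][1] + B[1][1] = 3 + 3 = 6) = 6 (attained at k = 1)
  C[1][0] = min over k of (A[1][0] + B[0][0] = 1 + -1 = 0, A[1][1] + B[1][0] = 6 + 3 = 9) = 0 (attained at k = 0)
  C[1][1] = min over k of (A[1][0] + B[0][1] = 1 + 7 = 8, A[1][1] + B[1][1] = 6 + 3 = 9) = 8 (attained at k = 0)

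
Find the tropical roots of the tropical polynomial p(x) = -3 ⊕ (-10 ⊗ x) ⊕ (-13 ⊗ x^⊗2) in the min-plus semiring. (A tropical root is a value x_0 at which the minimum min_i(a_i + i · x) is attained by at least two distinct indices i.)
Roots: {3, 7}

Each tropical root is a break point of the lower envelope of the lines y = a_i + i · x (there are 3 lines, with slopes 0, 1, ..., 2). Only the lines that attain the minimum somewhere contribute to roots; other lines are dominated. Here the surviving (envelope) indices are i = 2, i = 1, i = 0.
Intersections between consecutive envelope lines give the roots: for adjacent envelope indices i < j the intersection is x = (a_i − a_j) / (j − i). Reading off the sorted break points: {3, 7}.
Verification: at each break x_0, at least two indices attain the minimum of min_i(a_i + i · x_0).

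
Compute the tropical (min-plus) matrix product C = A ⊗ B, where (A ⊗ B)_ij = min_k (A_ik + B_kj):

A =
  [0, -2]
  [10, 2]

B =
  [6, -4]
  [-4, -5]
A ⊗ B =
  [-6, -7]
  [-2, -3]

Apply the min-plus product entry-by-entry:
  C[0][0] = min over k of (A[0][0] + B[0][0] = 0 + 6 = 6, A[0][1] + B[1][0] = -2 + -4 = -6) = -6 (attained at k = 1)
  C[0][1] = min over k of (A[0][0] + B[0][1] = 0 + -4 = -4, A[0][1] + B[1][1] = -2 + -5 = -7) = -7 (attained at k = 1)
  C[1][0] = min over k of (A[1][0] + B[0][0] = 10 + 6 = 16, A[1][1] + B[1][0] = 2 + -4 = -2) = -2 (attained at k = 1)
  C[1][1] = min over k of (A[1][0] + B[0][1] = 10 + -4 = 6, A[1][1] + B[1][1] = 2 + -5 = -3) = -3 (attained at k = 1)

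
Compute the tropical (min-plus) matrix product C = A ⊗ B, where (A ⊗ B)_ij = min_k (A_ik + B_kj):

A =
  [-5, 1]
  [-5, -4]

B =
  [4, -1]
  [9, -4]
A ⊗ B =
  [-1, -6]
  [-1, -8]

Apply the min-plus product entry-by-entry:
  C[0][0] = min over k of (A[0][0] + B[0][0] = -5 + 4 = -1, A[0][1] + B[1][0] = 1 + 9 = 10) = -1 (attained at k = 0)
  C[0][1] = min over k of (A[0][0] + B[0][1] = -5 + -1 = -6, A[0][1] + B[1][1] = 1 + -4 = -3) = -6 (attained at k = 0)
  C[1][0] = min over k of (A[1][0] + B[0][0] = -5 + 4 = -1, A[1][1] + B[1][0] = -4 + 9 = 5) = -1 (attained at k = 0)
  C[1][1] = min over k of (A[1][0] + B[0][1] = -5 + -1 = -6, A[1][1] + B[1][1] = -4 + -4 = -8) = -8 (attained at k = 1)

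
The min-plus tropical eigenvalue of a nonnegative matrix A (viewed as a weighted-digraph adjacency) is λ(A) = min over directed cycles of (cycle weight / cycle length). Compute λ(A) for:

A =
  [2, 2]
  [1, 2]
λ(A) = 3/2

Enumerate directed cycles and compute their means (weight / length). Sample:
  cycle 0 → 0: weight = 2, length = 1, mean = 2/1 ≈ 2.000
  cycle 1 → 1: weight = 2, length = 1, mean = 2/1 ≈ 2.000
  cycle 0 → 1 → 0: weight = 3, length = 2, mean = 3/2 ≈ 1.500
  cycle 1 → 0 → 1: weight = 3, length = 2, mean = 3/2 ≈ 1.500
Minimum mean = 1.500, attained e.g. along the cycle 0 → 1 → 0 with weight 3 and length 2. So λ(A) = 3/2 = 3/2.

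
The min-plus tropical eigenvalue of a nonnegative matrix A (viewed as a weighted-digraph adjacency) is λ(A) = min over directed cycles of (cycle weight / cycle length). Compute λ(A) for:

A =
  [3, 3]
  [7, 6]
λ(A) = 3

Enumerate directed cycles and compute their means (weight / length). Sample:
  cycle 0 → 0: weight = 3, length = 1, mean = 3/1 ≈ 3.000
  cycle 1 → 1: weight = 6, length = 1, mean = 6/1 ≈ 6.000
  cycle 0 → 1 → 0: weight = 10, length = 2, mean = 10/2 ≈ 5.000
  cycle 1 → 0 → 1: weight = 10, length = 2, mean = 10/2 ≈ 5.000
Minimum mean = 3.000, attained e.g. along the cycle 0 → 0 with weight 3 and length 1. So λ(A) = 3/1 = 3.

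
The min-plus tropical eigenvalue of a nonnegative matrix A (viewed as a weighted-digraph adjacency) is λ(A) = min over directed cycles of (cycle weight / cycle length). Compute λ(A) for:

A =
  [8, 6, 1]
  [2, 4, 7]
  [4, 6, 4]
λ(A) = 5/2

Enumerate directed cycles and compute their means (weight / length). Sample:
  cycle 0 → 0: weight = 8, length = 1, mean = 8/1 ≈ 8.000
  cycle 1 → 1: weight = 4, length = 1, mean = 4/1 ≈ 4.000
  cycle 2 → 2: weight = 4, length = 1, mean = 4/1 ≈ 4.000
  cycle 0 → 1 → 0: weight = 8, length = 2, mean = 8/2 ≈ 4.000
  cycle 0 → 2 → 0: weight = 5, length = 2, mean = 5/2 ≈ 2.500
  cycle 1 → 0 → 1: weight = 8, length = 2, mean = 8/2 ≈ 4.000
Minimum mean = 2.500, attained e.g. along the cycle 0 → 2 → 0 with weight 5 and length 2. So λ(A) = 5/2 = 5/2.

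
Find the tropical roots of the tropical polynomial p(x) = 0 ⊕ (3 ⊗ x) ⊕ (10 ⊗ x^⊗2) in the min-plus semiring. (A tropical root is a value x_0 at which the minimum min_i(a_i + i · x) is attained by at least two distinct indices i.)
Roots: {-7, -3}

Each tropical root is a break point of the lower envelope of the lines y = a_i + i · x (there are 3 lines, with slopes 0, 1, ..., 2). Only the lines that attain the minimum somewhere contribute to roots; other lines are dominated. Here the surviving (envelope) indices are i = 2, i = 1, i = 0.
Intersections between consecutive envelope lines give the roots: for adjacent envelope indices i < j the intersection is x = (a_i − a_j) / (j − i). Reading off the sorted break points: {-7, -3}.
Verification: at each break x_0, at least two indices attain the minimum of min_i(a_i + i · x_0).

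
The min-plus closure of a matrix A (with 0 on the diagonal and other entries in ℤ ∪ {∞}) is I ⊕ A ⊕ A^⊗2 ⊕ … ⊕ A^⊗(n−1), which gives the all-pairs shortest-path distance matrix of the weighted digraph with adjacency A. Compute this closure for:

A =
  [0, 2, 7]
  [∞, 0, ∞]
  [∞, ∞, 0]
Closure =
  [0, 2, 7]
  [∞, 0, ∞]
  [∞, ∞, 0]

This is the Floyd-Warshall all-pairs shortest-path computation. For each intermediate vertex k = 0, 1, …, 2, update dist[i][j] ← min(dist[i][j], dist[i][k] + dist[k][j]). The final matrix gives, for each (i, j), the minimum total weight of any directed path from i to j (possibly empty when i = j).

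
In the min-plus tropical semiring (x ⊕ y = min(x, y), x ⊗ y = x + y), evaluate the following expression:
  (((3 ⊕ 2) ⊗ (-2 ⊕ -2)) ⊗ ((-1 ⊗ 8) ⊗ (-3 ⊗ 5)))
(((3 ⊕ 2) ⊗ (-2 ⊕ -2)) ⊗ ((-1 ⊗ 8) ⊗ (-3 ⊗ 5))) = 9

Expand innermost to outermost. Recall ⊕ takes the minimum of its arguments and ⊗ takes their sum. Working out the expression (((3 ⊕ 2) ⊗ (-2 ⊕ -2)) ⊗ ((-1 ⊗ 8) ⊗ (-3 ⊗ 5))) gives 9.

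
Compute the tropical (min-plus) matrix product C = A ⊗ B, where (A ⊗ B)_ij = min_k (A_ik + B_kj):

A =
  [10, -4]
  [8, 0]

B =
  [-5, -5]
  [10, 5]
A ⊗ B =
  [5, 1]
  [3, 3]

Apply the min-plus product entry-by-entry:
  C[0][0] = min over k of (A[0][0] + B[0][0] = 10 + -5 = 5, A[0][1] + B[1][0] = -4 + 10 = 6) = 5 (attained at k = 0)
  C[0][1] = min over k of (A[0][0] + B[0][1] = 10 + -5 = 5, A[0][1] + B[1][1] = -4 + 5 = 1) = 1 (attained at k = 1)
  C[1][0] = min over k of (A[1][0] + B[0][0] = 8 + -5 = 3, A[1][1] + B[1][0] = 0 + 10 = 10) = 3 (attained at k = 0)
  C[1][1] = min over k of (A[1][0] + B[0][1] = 8 + -5 = 3, A[1][1] + B[1][1] = 0 + 5 = 5) = 3 (attained at k = 0)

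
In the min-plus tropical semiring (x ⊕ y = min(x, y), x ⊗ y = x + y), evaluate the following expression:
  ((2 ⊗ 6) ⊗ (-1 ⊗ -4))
((2 ⊗ 6) ⊗ (-1 ⊗ -4)) = 3

Expand innermost to outermost. Recall ⊕ takes the minimum of its arguments and ⊗ takes their sum. Working out the expression ((2 ⊗ 6) ⊗ (-1 ⊗ -4)) gives 3.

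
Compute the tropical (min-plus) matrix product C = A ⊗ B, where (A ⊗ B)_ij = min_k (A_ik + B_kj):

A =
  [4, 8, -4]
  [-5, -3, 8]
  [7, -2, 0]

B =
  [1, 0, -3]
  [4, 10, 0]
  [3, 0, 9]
A ⊗ B =
  [-1, -4, 1]
  [-4, -5, -8]
  [2, 0, -2]

Apply the min-plus product entry-by-entry:
  C[0][0] = min over k of (A[0][0] + B[0][0] = 4 + 1 = 5, A[0][1] + B[1][0] = 8 + 4 = 12, A[0][2] + B[2][0] = -4 + 3 = -1) = -1 (attained at k = 2)
  C[0][1] = min over k of (A[0][0] + B[0][1] = 4 + 0 = 4, A[0][1] + B[1][1] = 8 + 10 = 18, A[0][2] + B[2][1] = -4 + 0 = -4) = -4 (attained at k = 2)
  C[0][2] = min over k of (A[0][0] + B[0][2] = 4 + -3 = 1, A[0][1] + B[1][2] = 8 + 0 = 8, A[0][2] + B[2][2] = -4 + 9 = 5) = 1 (attained at k = 0)
  C[1][0] = min over k of (A[1][0] + B[0][0] = -5 + 1 = -4, A[1][1] + B[1][0] = -3 + 4 = 1, A[1][2] + B[2][0] = 8 + 3 = 11) = -4 (attained at k = 0)
  C[1][1] = min over k of (A[1][0] + B[0][1] = -5 + 0 = -5, A[1][1] + B[1][1] = -3 + 10 = 7, A[1][2] + B[2][1] = 8 + 0 = 8) = -5 (attained at k = 0)
  C[1][2] = min over k of (A[1][0] + B[0][2] = -5 + -3 = -8, A[1][1] + B[1][2] = -3 + 0 = -3, A[1][2] + B[2][2] = 8 + 9 = 17) = -8 (attained at k = 0)
  C[2][0] = min over k of (A[2][0] + B[0][0] = 7 + 1 = 8, A[2][1] + B[1][0] = -2 + 4 = 2, A[2][2] + B[2][0] = 0 + 3 = 3) = 2 (attained at k = 1)
  C[2][1] = min over k of (A[2][0] + B[0][1] = 7 + 0 = 7, A[2][1] + B[1][1] = -2 + 10 = 8, A[2][2] + B[2][1] = 0 + 0 = 0) = 0 (attained at k = 2)
  C[2][2] = min over k of (A[2][0] + B[0][2] = 7 + -3 = 4, A[2][1] + B[1][2] = -2 + 0 = -2, A[2][2] + B[2][2] = 0 + 9 = 9) = -2 (attained at k = 1)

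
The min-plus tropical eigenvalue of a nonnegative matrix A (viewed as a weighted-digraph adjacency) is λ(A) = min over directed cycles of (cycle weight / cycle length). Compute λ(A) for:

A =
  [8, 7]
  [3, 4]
λ(A) = 4

Enumerate directed cycles and compute their means (weight / length). Sample:
  cycle 0 → 0: weight = 8, length = 1, mean = 8/1 ≈ 8.000
  cycle 1 → 1: weight = 4, length = 1, mean = 4/1 ≈ 4.000
  cycle 0 → 1 → 0: weight = 10, length = 2, mean = 10/2 ≈ 5.000
  cycle 1 → 0 → 1: weight = 10, length = 2, mean = 10/2 ≈ 5.000
Minimum mean = 4.000, attained e.g. along the cycle 1 → 1 with weight 4 and length 1. So λ(A) = 4/1 = 4.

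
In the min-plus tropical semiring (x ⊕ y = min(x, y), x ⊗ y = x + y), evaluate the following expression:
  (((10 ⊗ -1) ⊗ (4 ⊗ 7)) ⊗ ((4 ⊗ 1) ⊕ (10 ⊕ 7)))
(((10 ⊗ -1) ⊗ (4 ⊗ 7)) ⊗ ((4 ⊗ 1) ⊕ (10 ⊕ 7))) = 25

Expand innermost to outermost. Recall ⊕ takes the minimum of its arguments and ⊗ takes their sum. Working out the expression (((10 ⊗ -1) ⊗ (4 ⊗ 7)) ⊗ ((4 ⊗ 1) ⊕ (10 ⊕ 7))) gives 25.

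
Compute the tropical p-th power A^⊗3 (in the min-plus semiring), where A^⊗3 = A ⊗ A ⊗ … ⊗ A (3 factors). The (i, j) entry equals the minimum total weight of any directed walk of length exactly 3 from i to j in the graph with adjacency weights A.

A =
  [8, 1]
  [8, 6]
A^⊗3 =
  [15, 10]
  [17, 15]

Each entry (A^⊗3)_ij equals the minimum over all length-3 walks i = v_0 → v_1 → … → v_3 = j of Σ_t A[v_t][v_{t+1}]. For example, for (i, j) = (0, 1) we minimise over 4 possible intermediate vertex sequences; the minimum is 10, attained along the walk 0 → 1 → 0 → 1.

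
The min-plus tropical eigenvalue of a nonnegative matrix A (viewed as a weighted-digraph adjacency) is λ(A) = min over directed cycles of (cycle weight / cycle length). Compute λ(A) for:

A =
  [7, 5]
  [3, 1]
λ(A) = 1

Enumerate directed cycles and compute their means (weight / length). Sample:
  cycle 0 → 0: weight = 7, length = 1, mean = 7/1 ≈ 7.000
  cycle 1 → 1: weight = 1, length = 1, mean = 1/1 ≈ 1.000
  cycle 0 → 1 → 0: weight = 8, length = 2, mean = 8/2 ≈ 4.000
  cycle 1 → 0 → 1: weight = 8, length = 2, mean = 8/2 ≈ 4.000
Minimum mean = 1.000, attained e.g. along the cycle 1 → 1 with weight 1 and length 1. So λ(A) = 1/1 = 1.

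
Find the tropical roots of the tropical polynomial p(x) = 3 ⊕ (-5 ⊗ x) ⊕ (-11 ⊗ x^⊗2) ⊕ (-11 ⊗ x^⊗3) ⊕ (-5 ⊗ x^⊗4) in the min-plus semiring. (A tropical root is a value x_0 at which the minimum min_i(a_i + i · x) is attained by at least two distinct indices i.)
Roots: {-6, 0, 6, 8}

Each tropical root is a break point of the lower envelope of the lines y = a_i + i · x (there are 5 lines, with slopes 0, 1, ..., 4). Only the lines that attain the minimum somewhere contribute to roots; other lines are dominated. Here the surviving (envelope) indices are i = 4, i = 3, i = 2, i = 1, i = 0.
Intersections between consecutive envelope lines give the roots: for adjacent envelope indices i < j the intersection is x = (a_i − a_j) / (j − i). Reading off the sorted break points: {-6, 0, 6, 8}.
Verification: at each break x_0, at least two indices attain the minimum of min_i(a_i + i · x_0).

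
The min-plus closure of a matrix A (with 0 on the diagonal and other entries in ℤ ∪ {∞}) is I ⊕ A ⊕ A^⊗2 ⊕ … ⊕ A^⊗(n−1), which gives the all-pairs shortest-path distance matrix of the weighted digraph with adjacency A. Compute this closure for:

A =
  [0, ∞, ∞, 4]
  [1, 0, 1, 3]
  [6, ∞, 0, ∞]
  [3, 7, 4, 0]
Closure =
  [0, 11, 8, 4]
  [1, 0, 1, 3]
  [6, 17, 0, 10]
  [3, 7, 4, 0]

This is the Floyd-Warshall all-pairs shortest-path computation. For each intermediate vertex k = 0, 1, …, 3, update dist[i][j] ← min(dist[i][j], dist[i][k] + dist[k][j]). The final matrix gives, for each (i, j), the minimum total weight of any directed path from i to j (possibly empty when i = j).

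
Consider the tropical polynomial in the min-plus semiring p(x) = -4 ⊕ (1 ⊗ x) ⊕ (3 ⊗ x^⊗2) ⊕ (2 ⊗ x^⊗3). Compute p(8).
p(8) = -4

A tropical monomial a ⊗ x^⊗i evaluates to a + i · x. Evaluating each term at x = 8:
  Term 0 contributes -4 + 0 · 8 = -4
  Term 1 contributes 1 + 1 · 8 = 9
  Term 2 contributes 3 + 2 · 8 = 19
  Term 3 contributes 2 + 3 · 8 = 26
p(8) = ⊕ of these = min[-4, 9, 19, 26] = -4.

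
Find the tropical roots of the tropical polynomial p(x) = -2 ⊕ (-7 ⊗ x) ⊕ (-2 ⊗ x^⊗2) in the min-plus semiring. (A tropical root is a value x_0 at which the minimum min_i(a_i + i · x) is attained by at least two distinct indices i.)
Roots: {-5, 5}

Each tropical root is a break point of the lower envelope of the lines y = a_i + i · x (there are 3 lines, with slopes 0, 1, ..., 2). Only the lines that attain the minimum somewhere contribute to roots; other lines are dominated. Here the surviving (envelope) indices are i = 2, i = 1, i = 0.
Intersections between consecutive envelope lines give the roots: for adjacent envelope indices i < j the intersection is x = (a_i − a_j) / (j − i). Reading off the sorted break points: {-5, 5}.
Verification: at each break x_0, at least two indices attain the minimum of min_i(a_i + i · x_0).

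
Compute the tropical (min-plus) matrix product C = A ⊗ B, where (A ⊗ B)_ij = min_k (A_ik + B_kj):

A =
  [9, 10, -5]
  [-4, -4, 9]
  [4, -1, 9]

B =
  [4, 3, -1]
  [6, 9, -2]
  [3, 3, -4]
A ⊗ B =
  [-2, -2, -9]
  [0, -1, -6]
  [5, 7, -3]

Apply the min-plus product entry-by-entry:
  C[0][0] = min over k of (A[0][0] + B[0][0] = 9 + 4 = 13, A[0][1] + B[1][0] = 10 + 6 = 16, A[0][2] + B[2][0] = -5 + 3 = -2) = -2 (attained at k = 2)
  C[0][1] = min over k of (A[0][0] + B[0][1] = 9 + 3 = 12, A[0][1] + B[1][1] = 10 + 9 = 19, A[0][2] + B[2][1] = -5 + 3 = -2) = -2 (attained at k = 2)
  C[0][2] = min over k of (A[0][0] + B[0][2] = 9 + -1 = 8, A[0][1] + B[1][2] = 10 + -2 = 8, A[0][2] + B[2][2] = -5 + -4 = -9) = -9 (attained at k = 2)
  C[1][0] = min over k of (A[1][0] + B[0][0] = -4 + 4 = 0, A[1][1] + B[1][0] = -4 + 6 = 2, A[1][2] + B[2][0] = 9 + 3 = 12) = 0 (attained at k = 0)
  C[1][1] = min over k of (A[1][0] + B[0][1] = -4 + 3 = -1, A[1][1] + B[1][1] = -4 + 9 = 5, A[1][2] + B[2][1] = 9 + 3 = 12) = -1 (attained at k = 0)
  C[1][2] = min over k of (A[1][0] + B[0][2] = -4 + -1 = -5, A[1][1] + B[1][2] = -4 + -2 = -6, A[1][2] + B[2][2] = 9 + -4 = 5) = -6 (attained at k = 1)
  C[2][0] = min over k of (A[2][0] + B[0][0] = 4 + 4 = 8, A[2][1] + B[1][0] = -1 + 6 = 5, A[2][2] + B[2][0] = 9 + 3 = 12) = 5 (attained at k = 1)
  C[2][1] = min over k of (A[2][0] + B[0][1] = 4 + 3 = 7, A[2][1] + B[1][1] = -1 + 9 = 8, A[2][2] + B[2][1] = 9 + 3 = 12) = 7 (attained at k = 0)
  C[2][2] = min over k of (A[2][0] + B[0][2] = 4 + -1 = 3, A[2][1] + B[1][2] = -1 + -2 = -3, A[2][2] + B[2][2] = 9 + -4 = 5) = -3 (attained at k = 1)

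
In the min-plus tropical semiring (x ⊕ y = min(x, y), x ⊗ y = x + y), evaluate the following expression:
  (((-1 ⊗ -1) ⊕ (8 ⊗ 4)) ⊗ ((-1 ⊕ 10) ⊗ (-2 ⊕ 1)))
(((-1 ⊗ -1) ⊕ (8 ⊗ 4)) ⊗ ((-1 ⊕ 10) ⊗ (-2 ⊕ 1))) = -5

Expand innermost to outermost. Recall ⊕ takes the minimum of its arguments and ⊗ takes their sum. Working out the expression (((-1 ⊗ -1) ⊕ (8 ⊗ 4)) ⊗ ((-1 ⊕ 10) ⊗ (-2 ⊕ 1))) gives -5.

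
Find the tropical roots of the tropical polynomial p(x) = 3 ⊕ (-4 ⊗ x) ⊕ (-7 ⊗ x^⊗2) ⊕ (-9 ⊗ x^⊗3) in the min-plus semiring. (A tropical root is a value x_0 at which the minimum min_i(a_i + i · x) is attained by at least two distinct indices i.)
Roots: {2, 3, 7}

Each tropical root is a break point of the lower envelope of the lines y = a_i + i · x (there are 4 lines, with slopes 0, 1, ..., 3). Only the lines that attain the minimum somewhere contribute to roots; other lines are dominated. Here the surviving (envelope) indices are i = 3, i = 2, i = 1, i = 0.
Intersections between consecutive envelope lines give the roots: for adjacent envelope indices i < j the intersection is x = (a_i − a_j) / (j − i). Reading off the sorted break points: {2, 3, 7}.
Verification: at each break x_0, at least two indices attain the minimum of min_i(a_i + i · x_0).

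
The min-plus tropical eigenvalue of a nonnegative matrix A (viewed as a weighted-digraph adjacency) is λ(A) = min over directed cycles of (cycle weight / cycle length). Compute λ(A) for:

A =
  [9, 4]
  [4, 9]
λ(A) = 4

Enumerate directed cycles and compute their means (weight / length). Sample:
  cycle 0 → 0: weight = 9, length = 1, mean = 9/1 ≈ 9.000
  cycle 1 → 1: weight = 9, length = 1, mean = 9/1 ≈ 9.000
  cycle 0 → 1 → 0: weight = 8, length = 2, mean = 8/2 ≈ 4.000
  cycle 1 → 0 → 1: weight = 8, length = 2, mean = 8/2 ≈ 4.000
Minimum mean = 4.000, attained e.g. along the cycle 0 → 1 → 0 with weight 8 and length 2. So λ(A) = 8/2 = 4.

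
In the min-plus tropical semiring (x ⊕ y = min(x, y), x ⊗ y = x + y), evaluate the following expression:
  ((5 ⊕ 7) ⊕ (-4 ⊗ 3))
((5 ⊕ 7) ⊕ (-4 ⊗ 3)) = -1

Expand innermost to outermost. Recall ⊕ takes the minimum of its arguments and ⊗ takes their sum. Working out the expression ((5 ⊕ 7) ⊕ (-4 ⊗ 3)) gives -1.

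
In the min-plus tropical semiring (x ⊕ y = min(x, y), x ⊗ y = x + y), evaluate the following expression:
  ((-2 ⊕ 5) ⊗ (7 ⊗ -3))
((-2 ⊕ 5) ⊗ (7 ⊗ -3)) = 2

Expand innermost to outermost. Recall ⊕ takes the minimum of its arguments and ⊗ takes their sum. Working out the expression ((-2 ⊕ 5) ⊗ (7 ⊗ -3)) gives 2.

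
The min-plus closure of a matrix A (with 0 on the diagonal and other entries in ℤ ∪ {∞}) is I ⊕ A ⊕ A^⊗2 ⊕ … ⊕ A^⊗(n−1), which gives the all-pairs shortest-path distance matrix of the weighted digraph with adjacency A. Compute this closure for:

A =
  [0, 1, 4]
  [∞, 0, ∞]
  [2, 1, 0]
Closure =
  [0, 1, 4]
  [∞, 0, ∞]
  [2, 1, 0]

This is the Floyd-Warshall all-pairs shortest-path computation. For each intermediate vertex k = 0, 1, …, 2, update dist[i][j] ← min(dist[i][j], dist[i][k] + dist[k][j]). The final matrix gives, for each (i, j), the minimum total weight of any directed path from i to j (possibly empty when i = j).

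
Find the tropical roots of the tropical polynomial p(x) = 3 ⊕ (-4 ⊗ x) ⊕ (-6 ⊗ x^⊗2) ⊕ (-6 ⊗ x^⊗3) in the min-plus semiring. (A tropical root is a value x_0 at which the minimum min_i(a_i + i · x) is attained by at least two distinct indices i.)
Roots: {0, 2, 7}

Each tropical root is a break point of the lower envelope of the lines y = a_i + i · x (there are 4 lines, with slopes 0, 1, ..., 3). Only the lines that attain the minimum somewhere contribute to roots; other lines are dominated. Here the surviving (envelope) indices are i = 3, i = 2, i = 1, i = 0.
Intersections between consecutive envelope lines give the roots: for adjacent envelope indices i < j the intersection is x = (a_i − a_j) / (j − i). Reading off the sorted break points: {0, 2, 7}.
Verification: at each break x_0, at least two indices attain the minimum of min_i(a_i + i · x_0).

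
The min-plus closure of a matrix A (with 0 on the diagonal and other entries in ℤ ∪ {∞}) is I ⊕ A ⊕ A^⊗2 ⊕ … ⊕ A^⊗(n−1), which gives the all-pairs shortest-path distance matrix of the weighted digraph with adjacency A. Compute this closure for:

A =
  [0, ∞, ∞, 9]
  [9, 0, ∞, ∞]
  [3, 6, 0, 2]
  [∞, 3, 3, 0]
Closure =
  [0, 12, 12, 9]
  [9, 0, 21, 18]
  [3, 5, 0, 2]
  [6, 3, 3, 0]

This is the Floyd-Warshall all-pairs shortest-path computation. For each intermediate vertex k = 0, 1, …, 3, update dist[i][j] ← min(dist[i][j], dist[i][k] + dist[k][j]). The final matrix gives, for each (i, j), the minimum total weight of any directed path from i to j (possibly empty when i = j).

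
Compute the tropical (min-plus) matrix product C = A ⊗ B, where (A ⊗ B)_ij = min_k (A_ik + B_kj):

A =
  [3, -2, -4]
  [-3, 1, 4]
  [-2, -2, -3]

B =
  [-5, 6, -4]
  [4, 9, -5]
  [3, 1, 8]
A ⊗ B =
  [-2, -3, -7]
  [-8, 3, -7]
  [-7, -2, -7]

Apply the min-plus product entry-by-entry:
  C[0][0] = min over k of (A[0][0] + B[0][0] = 3 + -5 = -2, A[0][1] + B[1][0] = -2 + 4 = 2, A[0][2] + B[2][0] = -4 + 3 = -1) = -2 (attained at k = 0)
  C[0][1] = min over k of (A[0][0] + B[0][1] = 3 + 6 = 9, A[0][1] + B[1][1] = -2 + 9 = 7, A[0][2] + B[2][1] = -4 + 1 = -3) = -3 (attained at k = 2)
  C[0][2] = min over k of (A[0][0] + B[0][2] = 3 + -4 = -1, A[0][1] + B[1][2] = -2 + -5 = -7, A[0][2] + B[2][2] = -4 + 8 = 4) = -7 (attained at k = 1)
  C[1][0] = min over k of (A[1][0] + B[0][0] = -3 + -5 = -8, A[1][1] + B[1][0] = 1 + 4 = 5, A[1][2] + B[2][0] = 4 + 3 = 7) = -8 (attained at k = 0)
  C[1][1] = min over k of (A[1][0] + B[0][1] = -3 + 6 = 3, A[1][1] + B[1][1] = 1 + 9 = 10, A[1][2] + B[2][1] = 4 + 1 = 5) = 3 (attained at k = 0)
  C[1][2] = min over k of (A[1][0] + B[0][2] = -3 + -4 = -7, A[1][1] + B[1][2] = 1 + -5 = -4, A[1][2] + B[2][2] = 4 + 8 = 12) = -7 (attained at k = 0)
  C[2][0] = min over k of (A[2][0] + B[0][0] = -2 + -5 = -7, A[2][1] + B[1][0] = -2 + 4 = 2, A[2][2] + B[2][0] = -3 + 3 = 0) = -7 (attained at k = 0)
  C[2][1] = min over k of (A[2][0] + B[0][1] = -2 + 6 = 4, A[2][1] + B[1][1] = -2 + 9 = 7, A[2][2] + B[2][1] = -3 + 1 = -2) = -2 (attained at k = 2)
  C[2][2] = min over k of (A[2][0] + B[0][2] = -2 + -4 = -6, A[2][1] + B[1][2] = -2 + -5 = -7, A[2][2] + B[2][2] = -3 + 8 = 5) = -7 (attained at k = 1)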